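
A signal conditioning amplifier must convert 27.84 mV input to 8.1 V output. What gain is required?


Gain = Vout / Vin (converting to same units).
G = 8.1 V / 27.84 mV
G = 8100.0 mV / 27.84 mV
G = 290.95

290.95


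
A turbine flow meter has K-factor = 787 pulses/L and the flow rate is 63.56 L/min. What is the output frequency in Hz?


Frequency = K * Q / 60 (converting L/min to L/s).
f = 787 * 63.56 / 60
f = 50021.72 / 60
f = 833.7 Hz

833.7 Hz


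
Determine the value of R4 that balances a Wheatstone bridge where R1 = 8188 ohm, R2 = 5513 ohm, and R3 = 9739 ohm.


At balance: R1*R4 = R2*R3, so R4 = R2*R3/R1.
R4 = 5513 * 9739 / 8188
R4 = 53691107 / 8188
R4 = 6557.29 ohm

6557.29 ohm


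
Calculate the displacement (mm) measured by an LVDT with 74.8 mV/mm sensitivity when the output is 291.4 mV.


Displacement = Vout / sensitivity.
d = 291.4 / 74.8
d = 3.896 mm

3.896 mm


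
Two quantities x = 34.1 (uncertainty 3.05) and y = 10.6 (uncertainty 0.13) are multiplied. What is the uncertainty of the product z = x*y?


For a product z = x*y, the relative uncertainty is:
uz/z = sqrt((ux/x)^2 + (uy/y)^2)
Relative uncertainties: ux/x = 3.05/34.1 = 0.089443
uy/y = 0.13/10.6 = 0.012264
z = 34.1 * 10.6 = 361.5
uz = 361.5 * sqrt(0.089443^2 + 0.012264^2) = 32.633

32.633


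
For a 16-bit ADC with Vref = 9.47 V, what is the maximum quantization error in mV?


The maximum quantization error is +/- LSB/2.
LSB = Vref / 2^n = 9.47 / 65536 = 0.0001445 V
Max error = LSB / 2 = 0.0001445 / 2 = 7.225e-05 V
Max error = 0.0723 mV

0.0723 mV


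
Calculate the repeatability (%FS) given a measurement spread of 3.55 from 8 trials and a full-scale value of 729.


Repeatability = (spread / full scale) * 100%.
R = (3.55 / 729) * 100
R = 0.487 %FS

0.487 %FS


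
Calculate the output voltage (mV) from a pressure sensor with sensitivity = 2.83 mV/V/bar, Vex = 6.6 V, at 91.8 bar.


Output = sensitivity * Vex * P.
Vout = 2.83 * 6.6 * 91.8
Vout = 18.678 * 91.8
Vout = 1714.64 mV

1714.64 mV


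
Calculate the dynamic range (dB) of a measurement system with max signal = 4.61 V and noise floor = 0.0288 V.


Dynamic range = 20 * log10(Vmax / Vnoise).
DR = 20 * log10(4.61 / 0.0288)
DR = 20 * log10(160.07)
DR = 44.09 dB

44.09 dB


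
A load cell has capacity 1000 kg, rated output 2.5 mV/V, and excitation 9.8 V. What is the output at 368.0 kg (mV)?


Vout = rated_output * Vex * (load / capacity).
Vout = 2.5 * 9.8 * (368.0 / 1000)
Vout = 2.5 * 9.8 * 0.368
Vout = 9.016 mV

9.016 mV


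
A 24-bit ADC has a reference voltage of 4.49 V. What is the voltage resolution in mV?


The resolution (LSB) of an ADC is Vref / 2^n.
LSB = 4.49 / 2^24
LSB = 4.49 / 16777216
LSB = 2.7e-07 V = 0.00026762 mV

0.00026762 mV


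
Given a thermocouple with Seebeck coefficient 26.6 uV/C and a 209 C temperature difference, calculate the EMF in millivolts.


The thermocouple output V = sensitivity * dT.
V = 26.6 uV/C * 209 C
V = 5559.4 uV
V = 5.559 mV

5.559 mV


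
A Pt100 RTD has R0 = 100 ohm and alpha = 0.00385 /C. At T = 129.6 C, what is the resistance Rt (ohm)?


The RTD equation: Rt = R0 * (1 + alpha * T).
Rt = 100 * (1 + 0.00385 * 129.6)
Rt = 100 * (1 + 0.49896)
Rt = 100 * 1.49896
Rt = 149.896 ohm

149.896 ohm


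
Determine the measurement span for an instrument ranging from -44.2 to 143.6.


Span = upper range - lower range.
Span = 143.6 - (-44.2)
Span = 187.8

187.8


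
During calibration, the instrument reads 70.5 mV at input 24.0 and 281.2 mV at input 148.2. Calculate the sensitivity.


Sensitivity = (y2 - y1) / (x2 - x1).
S = (281.2 - 70.5) / (148.2 - 24.0)
S = 210.7 / 124.2
S = 1.6965 mV/unit

1.6965 mV/unit


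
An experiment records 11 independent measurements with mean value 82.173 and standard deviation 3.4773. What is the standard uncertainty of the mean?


The standard uncertainty for Type A evaluation is u = s / sqrt(n).
u = 3.4773 / sqrt(11)
u = 3.4773 / 3.3166
u = 1.0484

1.0484


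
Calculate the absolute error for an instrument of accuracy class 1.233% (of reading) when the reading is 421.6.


Absolute error = (accuracy% / 100) * reading.
Error = (1.233 / 100) * 421.6
Error = 0.01233 * 421.6
Error = 5.1983

5.1983


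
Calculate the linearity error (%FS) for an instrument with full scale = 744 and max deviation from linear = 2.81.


Linearity error = (max deviation / full scale) * 100%.
Linearity = (2.81 / 744) * 100
Linearity = 0.378 %FS

0.378 %FS


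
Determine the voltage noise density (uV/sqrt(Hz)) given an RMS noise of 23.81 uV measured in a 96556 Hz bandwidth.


Noise spectral density = Vrms / sqrt(BW).
NSD = 23.81 / sqrt(96556)
NSD = 23.81 / 310.7346
NSD = 0.0766 uV/sqrt(Hz)

0.0766 uV/sqrt(Hz)


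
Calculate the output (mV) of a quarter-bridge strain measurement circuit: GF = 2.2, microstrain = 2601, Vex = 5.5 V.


Quarter bridge output: Vout = (GF * epsilon * Vex) / 4.
Vout = (2.2 * 2601e-6 * 5.5) / 4
Vout = 0.0314721 / 4 V
Vout = 0.00786803 V = 7.868 mV

7.868 mV


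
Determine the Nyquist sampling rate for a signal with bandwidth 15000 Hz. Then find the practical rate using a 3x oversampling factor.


By Nyquist theorem, fs_min = 2 * fmax.
fs_min = 2 * 15000 = 30000 Hz
Practical rate = 3 * fs_min = 3 * 30000 = 90000 Hz

fs_min = 30000 Hz, fs_practical = 90000 Hz


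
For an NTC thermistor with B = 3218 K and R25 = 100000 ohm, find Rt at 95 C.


NTC thermistor equation: Rt = R25 * exp(B * (1/T - 1/T25)).
T in Kelvin: 368.15 K, T25 = 298.15 K
1/T - 1/T25 = 1/368.15 - 1/298.15 = -0.00063773
B * (1/T - 1/T25) = 3218 * -0.00063773 = -2.0522
Rt = 100000 * exp(-2.0522) = 12844.9 ohm

12844.9 ohm


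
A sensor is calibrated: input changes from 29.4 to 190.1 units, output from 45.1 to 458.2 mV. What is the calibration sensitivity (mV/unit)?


Sensitivity = (y2 - y1) / (x2 - x1).
S = (458.2 - 45.1) / (190.1 - 29.4)
S = 413.1 / 160.7
S = 2.5706 mV/unit

2.5706 mV/unit


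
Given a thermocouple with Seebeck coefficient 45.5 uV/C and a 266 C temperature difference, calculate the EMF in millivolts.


The thermocouple output V = sensitivity * dT.
V = 45.5 uV/C * 266 C
V = 12103.0 uV
V = 12.103 mV

12.103 mV


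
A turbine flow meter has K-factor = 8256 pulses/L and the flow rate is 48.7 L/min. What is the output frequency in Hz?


Frequency = K * Q / 60 (converting L/min to L/s).
f = 8256 * 48.7 / 60
f = 402067.2 / 60
f = 6701.12 Hz

6701.12 Hz


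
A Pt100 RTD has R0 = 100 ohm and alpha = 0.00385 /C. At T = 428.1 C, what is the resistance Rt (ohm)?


The RTD equation: Rt = R0 * (1 + alpha * T).
Rt = 100 * (1 + 0.00385 * 428.1)
Rt = 100 * (1 + 1.648185)
Rt = 100 * 2.648185
Rt = 264.819 ohm

264.819 ohm


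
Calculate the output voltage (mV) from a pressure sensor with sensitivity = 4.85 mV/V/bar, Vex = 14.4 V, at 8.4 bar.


Output = sensitivity * Vex * P.
Vout = 4.85 * 14.4 * 8.4
Vout = 69.84 * 8.4
Vout = 586.66 mV

586.66 mV


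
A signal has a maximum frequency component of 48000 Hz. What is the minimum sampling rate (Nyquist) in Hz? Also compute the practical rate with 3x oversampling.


By Nyquist theorem, fs_min = 2 * fmax.
fs_min = 2 * 48000 = 96000 Hz
Practical rate = 3 * fs_min = 3 * 96000 = 288000 Hz

fs_min = 96000 Hz, fs_practical = 288000 Hz


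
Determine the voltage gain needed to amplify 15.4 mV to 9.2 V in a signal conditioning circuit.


Gain = Vout / Vin (converting to same units).
G = 9.2 V / 15.4 mV
G = 9200.0 mV / 15.4 mV
G = 597.4

597.4


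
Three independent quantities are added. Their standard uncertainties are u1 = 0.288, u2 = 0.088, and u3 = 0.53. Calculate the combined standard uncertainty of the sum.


For a sum of independent quantities, uc = sqrt(u1^2 + u2^2 + u3^2).
uc = sqrt(0.288^2 + 0.088^2 + 0.53^2)
uc = sqrt(0.082944 + 0.007744 + 0.2809)
uc = 0.6096

0.6096


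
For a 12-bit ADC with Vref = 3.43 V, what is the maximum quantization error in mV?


The maximum quantization error is +/- LSB/2.
LSB = Vref / 2^n = 3.43 / 4096 = 0.0008374 V
Max error = LSB / 2 = 0.0008374 / 2 = 0.0004187 V
Max error = 0.4187 mV

0.4187 mV


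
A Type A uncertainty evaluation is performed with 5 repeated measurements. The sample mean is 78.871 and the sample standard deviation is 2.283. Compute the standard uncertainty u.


The standard uncertainty for Type A evaluation is u = s / sqrt(n).
u = 2.283 / sqrt(5)
u = 2.283 / 2.2361
u = 1.021

1.021


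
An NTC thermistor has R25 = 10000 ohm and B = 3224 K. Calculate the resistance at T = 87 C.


NTC thermistor equation: Rt = R25 * exp(B * (1/T - 1/T25)).
T in Kelvin: 360.15 K, T25 = 298.15 K
1/T - 1/T25 = 1/360.15 - 1/298.15 = -0.0005774
B * (1/T - 1/T25) = 3224 * -0.0005774 = -1.8615
Rt = 10000 * exp(-1.8615) = 1554.4 ohm

1554.4 ohm


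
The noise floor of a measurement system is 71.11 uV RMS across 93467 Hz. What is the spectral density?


Noise spectral density = Vrms / sqrt(BW).
NSD = 71.11 / sqrt(93467)
NSD = 71.11 / 305.7237
NSD = 0.2326 uV/sqrt(Hz)

0.2326 uV/sqrt(Hz)


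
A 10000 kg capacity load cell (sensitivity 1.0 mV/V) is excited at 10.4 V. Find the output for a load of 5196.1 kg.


Vout = rated_output * Vex * (load / capacity).
Vout = 1.0 * 10.4 * (5196.1 / 10000)
Vout = 1.0 * 10.4 * 0.51961
Vout = 5.404 mV

5.404 mV


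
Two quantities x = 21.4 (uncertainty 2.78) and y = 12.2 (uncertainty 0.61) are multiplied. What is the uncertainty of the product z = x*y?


For a product z = x*y, the relative uncertainty is:
uz/z = sqrt((ux/x)^2 + (uy/y)^2)
Relative uncertainties: ux/x = 2.78/21.4 = 0.129907
uy/y = 0.61/12.2 = 0.05
z = 21.4 * 12.2 = 261.1
uz = 261.1 * sqrt(0.129907^2 + 0.05^2) = 36.341

36.341


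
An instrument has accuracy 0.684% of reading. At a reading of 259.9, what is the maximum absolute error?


Absolute error = (accuracy% / 100) * reading.
Error = (0.684 / 100) * 259.9
Error = 0.00684 * 259.9
Error = 1.7777

1.7777


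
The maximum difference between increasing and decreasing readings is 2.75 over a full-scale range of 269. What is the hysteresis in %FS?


Hysteresis = (max difference / full scale) * 100%.
H = (2.75 / 269) * 100
H = 1.022 %FS

1.022 %FS


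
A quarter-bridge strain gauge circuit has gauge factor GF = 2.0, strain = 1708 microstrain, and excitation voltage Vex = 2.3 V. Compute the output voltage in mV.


Quarter bridge output: Vout = (GF * epsilon * Vex) / 4.
Vout = (2.0 * 1708e-6 * 2.3) / 4
Vout = 0.0078568 / 4 V
Vout = 0.0019642 V = 1.9642 mV

1.9642 mV


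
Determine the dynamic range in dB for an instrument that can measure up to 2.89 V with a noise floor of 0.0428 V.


Dynamic range = 20 * log10(Vmax / Vnoise).
DR = 20 * log10(2.89 / 0.0428)
DR = 20 * log10(67.52)
DR = 36.59 dB

36.59 dB


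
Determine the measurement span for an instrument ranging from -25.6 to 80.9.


Span = upper range - lower range.
Span = 80.9 - (-25.6)
Span = 106.5

106.5


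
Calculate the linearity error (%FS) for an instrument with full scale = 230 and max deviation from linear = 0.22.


Linearity error = (max deviation / full scale) * 100%.
Linearity = (0.22 / 230) * 100
Linearity = 0.096 %FS

0.096 %FS


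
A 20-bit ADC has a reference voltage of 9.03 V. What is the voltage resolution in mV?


The resolution (LSB) of an ADC is Vref / 2^n.
LSB = 9.03 / 2^20
LSB = 9.03 / 1048576
LSB = 8.61e-06 V = 0.00861168 mV

0.00861168 mV


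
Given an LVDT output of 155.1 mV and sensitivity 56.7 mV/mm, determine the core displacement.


Displacement = Vout / sensitivity.
d = 155.1 / 56.7
d = 2.735 mm

2.735 mm


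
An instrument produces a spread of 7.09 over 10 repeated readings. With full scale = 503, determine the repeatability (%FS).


Repeatability = (spread / full scale) * 100%.
R = (7.09 / 503) * 100
R = 1.41 %FS

1.41 %FS


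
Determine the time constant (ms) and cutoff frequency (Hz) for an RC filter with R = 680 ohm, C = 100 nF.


Time constant: tau = R * C.
tau = 680 * 1.00e-07 = 6.8e-05 s
tau = 0.068 ms
Cutoff frequency: fc = 1 / (2*pi*R*C).
fc = 1 / (2*pi*6.8e-05) = 2340.51 Hz

tau = 0.068 ms, fc = 2340.51 Hz


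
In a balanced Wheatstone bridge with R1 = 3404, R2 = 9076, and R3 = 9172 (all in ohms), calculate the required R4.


At balance: R1*R4 = R2*R3, so R4 = R2*R3/R1.
R4 = 9076 * 9172 / 3404
R4 = 83245072 / 3404
R4 = 24455.07 ohm

24455.07 ohm


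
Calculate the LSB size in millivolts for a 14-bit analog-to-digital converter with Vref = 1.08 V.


The resolution (LSB) of an ADC is Vref / 2^n.
LSB = 1.08 / 2^14
LSB = 1.08 / 16384
LSB = 6.592e-05 V = 0.06591797 mV

0.06591797 mV


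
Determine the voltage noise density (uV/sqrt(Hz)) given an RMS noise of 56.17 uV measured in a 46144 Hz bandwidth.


Noise spectral density = Vrms / sqrt(BW).
NSD = 56.17 / sqrt(46144)
NSD = 56.17 / 214.8115
NSD = 0.2615 uV/sqrt(Hz)

0.2615 uV/sqrt(Hz)


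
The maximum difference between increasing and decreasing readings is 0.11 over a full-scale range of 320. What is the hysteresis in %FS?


Hysteresis = (max difference / full scale) * 100%.
H = (0.11 / 320) * 100
H = 0.034 %FS

0.034 %FS


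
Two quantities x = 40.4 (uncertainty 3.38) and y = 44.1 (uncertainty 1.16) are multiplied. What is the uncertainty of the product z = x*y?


For a product z = x*y, the relative uncertainty is:
uz/z = sqrt((ux/x)^2 + (uy/y)^2)
Relative uncertainties: ux/x = 3.38/40.4 = 0.083663
uy/y = 1.16/44.1 = 0.026304
z = 40.4 * 44.1 = 1781.6
uz = 1781.6 * sqrt(0.083663^2 + 0.026304^2) = 156.251

156.251


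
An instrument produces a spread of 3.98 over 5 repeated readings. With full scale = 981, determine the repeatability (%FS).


Repeatability = (spread / full scale) * 100%.
R = (3.98 / 981) * 100
R = 0.406 %FS

0.406 %FS


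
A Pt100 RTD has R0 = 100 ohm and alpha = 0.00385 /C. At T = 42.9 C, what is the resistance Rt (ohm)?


The RTD equation: Rt = R0 * (1 + alpha * T).
Rt = 100 * (1 + 0.00385 * 42.9)
Rt = 100 * (1 + 0.165165)
Rt = 100 * 1.165165
Rt = 116.517 ohm

116.517 ohm


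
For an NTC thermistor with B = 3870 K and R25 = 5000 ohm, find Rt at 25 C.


NTC thermistor equation: Rt = R25 * exp(B * (1/T - 1/T25)).
T in Kelvin: 298.15 K, T25 = 298.15 K
1/T - 1/T25 = 1/298.15 - 1/298.15 = 0.0
B * (1/T - 1/T25) = 3870 * 0.0 = 0.0
Rt = 5000 * exp(0.0) = 5000.0 ohm

5000.0 ohm


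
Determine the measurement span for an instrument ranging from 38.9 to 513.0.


Span = upper range - lower range.
Span = 513.0 - (38.9)
Span = 474.1

474.1


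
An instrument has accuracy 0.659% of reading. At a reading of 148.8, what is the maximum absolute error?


Absolute error = (accuracy% / 100) * reading.
Error = (0.659 / 100) * 148.8
Error = 0.00659 * 148.8
Error = 0.9806

0.9806


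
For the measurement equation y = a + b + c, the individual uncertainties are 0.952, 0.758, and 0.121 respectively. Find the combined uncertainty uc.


For a sum of independent quantities, uc = sqrt(u1^2 + u2^2 + u3^2).
uc = sqrt(0.952^2 + 0.758^2 + 0.121^2)
uc = sqrt(0.906304 + 0.574564 + 0.014641)
uc = 1.2229

1.2229


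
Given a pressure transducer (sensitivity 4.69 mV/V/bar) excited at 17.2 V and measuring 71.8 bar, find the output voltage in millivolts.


Output = sensitivity * Vex * P.
Vout = 4.69 * 17.2 * 71.8
Vout = 80.668 * 71.8
Vout = 5791.96 mV

5791.96 mV


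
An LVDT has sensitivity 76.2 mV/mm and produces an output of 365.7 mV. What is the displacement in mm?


Displacement = Vout / sensitivity.
d = 365.7 / 76.2
d = 4.799 mm

4.799 mm


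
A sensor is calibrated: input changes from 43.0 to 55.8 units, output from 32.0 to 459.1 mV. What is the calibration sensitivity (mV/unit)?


Sensitivity = (y2 - y1) / (x2 - x1).
S = (459.1 - 32.0) / (55.8 - 43.0)
S = 427.1 / 12.8
S = 33.3672 mV/unit

33.3672 mV/unit


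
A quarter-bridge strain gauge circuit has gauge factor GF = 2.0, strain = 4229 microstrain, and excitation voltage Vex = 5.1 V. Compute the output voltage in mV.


Quarter bridge output: Vout = (GF * epsilon * Vex) / 4.
Vout = (2.0 * 4229e-6 * 5.1) / 4
Vout = 0.0431358 / 4 V
Vout = 0.01078395 V = 10.7839 mV

10.7839 mV


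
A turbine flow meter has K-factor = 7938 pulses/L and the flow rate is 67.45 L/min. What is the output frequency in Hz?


Frequency = K * Q / 60 (converting L/min to L/s).
f = 7938 * 67.45 / 60
f = 535418.1 / 60
f = 8923.64 Hz

8923.64 Hz


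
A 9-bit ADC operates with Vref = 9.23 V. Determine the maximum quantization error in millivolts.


The maximum quantization error is +/- LSB/2.
LSB = Vref / 2^n = 9.23 / 512 = 0.01802734 V
Max error = LSB / 2 = 0.01802734 / 2 = 0.00901367 V
Max error = 9.0137 mV

9.0137 mV


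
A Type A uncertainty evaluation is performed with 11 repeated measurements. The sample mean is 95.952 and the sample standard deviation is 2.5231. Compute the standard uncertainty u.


The standard uncertainty for Type A evaluation is u = s / sqrt(n).
u = 2.5231 / sqrt(11)
u = 2.5231 / 3.3166
u = 0.7607

0.7607


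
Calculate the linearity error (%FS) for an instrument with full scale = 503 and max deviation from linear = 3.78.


Linearity error = (max deviation / full scale) * 100%.
Linearity = (3.78 / 503) * 100
Linearity = 0.751 %FS

0.751 %FS


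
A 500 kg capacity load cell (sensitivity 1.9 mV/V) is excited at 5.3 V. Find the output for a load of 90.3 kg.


Vout = rated_output * Vex * (load / capacity).
Vout = 1.9 * 5.3 * (90.3 / 500)
Vout = 1.9 * 5.3 * 0.1806
Vout = 1.819 mV

1.819 mV


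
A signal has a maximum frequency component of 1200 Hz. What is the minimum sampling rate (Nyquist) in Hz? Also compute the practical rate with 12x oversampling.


By Nyquist theorem, fs_min = 2 * fmax.
fs_min = 2 * 1200 = 2400 Hz
Practical rate = 12 * fs_min = 12 * 2400 = 28800 Hz

fs_min = 2400 Hz, fs_practical = 28800 Hz


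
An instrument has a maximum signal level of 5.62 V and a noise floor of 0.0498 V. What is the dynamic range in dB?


Dynamic range = 20 * log10(Vmax / Vnoise).
DR = 20 * log10(5.62 / 0.0498)
DR = 20 * log10(112.85)
DR = 41.05 dB

41.05 dB


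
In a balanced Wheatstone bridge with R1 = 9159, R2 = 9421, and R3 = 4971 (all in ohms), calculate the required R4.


At balance: R1*R4 = R2*R3, so R4 = R2*R3/R1.
R4 = 9421 * 4971 / 9159
R4 = 46831791 / 9159
R4 = 5113.2 ohm

5113.2 ohm


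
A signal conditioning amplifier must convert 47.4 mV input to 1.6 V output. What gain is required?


Gain = Vout / Vin (converting to same units).
G = 1.6 V / 47.4 mV
G = 1600.0 mV / 47.4 mV
G = 33.76

33.76


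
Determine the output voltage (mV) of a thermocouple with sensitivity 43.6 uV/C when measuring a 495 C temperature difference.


The thermocouple output V = sensitivity * dT.
V = 43.6 uV/C * 495 C
V = 21582.0 uV
V = 21.582 mV

21.582 mV


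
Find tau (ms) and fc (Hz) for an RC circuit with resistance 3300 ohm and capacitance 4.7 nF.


Time constant: tau = R * C.
tau = 3300 * 4.70e-09 = 1.551e-05 s
tau = 0.0155 ms
Cutoff frequency: fc = 1 / (2*pi*R*C).
fc = 1 / (2*pi*1.551e-05) = 10261.44 Hz

tau = 0.0155 ms, fc = 10261.44 Hz


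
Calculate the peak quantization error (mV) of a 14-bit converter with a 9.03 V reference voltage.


The maximum quantization error is +/- LSB/2.
LSB = Vref / 2^n = 9.03 / 16384 = 0.00055115 V
Max error = LSB / 2 = 0.00055115 / 2 = 0.00027557 V
Max error = 0.2756 mV

0.2756 mV


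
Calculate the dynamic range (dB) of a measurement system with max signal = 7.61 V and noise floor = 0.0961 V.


Dynamic range = 20 * log10(Vmax / Vnoise).
DR = 20 * log10(7.61 / 0.0961)
DR = 20 * log10(79.19)
DR = 37.97 dB

37.97 dB


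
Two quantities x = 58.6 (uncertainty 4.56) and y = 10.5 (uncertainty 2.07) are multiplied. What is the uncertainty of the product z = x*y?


For a product z = x*y, the relative uncertainty is:
uz/z = sqrt((ux/x)^2 + (uy/y)^2)
Relative uncertainties: ux/x = 4.56/58.6 = 0.077816
uy/y = 2.07/10.5 = 0.197143
z = 58.6 * 10.5 = 615.3
uz = 615.3 * sqrt(0.077816^2 + 0.197143^2) = 130.41

130.41


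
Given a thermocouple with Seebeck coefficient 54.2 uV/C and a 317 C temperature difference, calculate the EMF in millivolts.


The thermocouple output V = sensitivity * dT.
V = 54.2 uV/C * 317 C
V = 17181.4 uV
V = 17.181 mV

17.181 mV


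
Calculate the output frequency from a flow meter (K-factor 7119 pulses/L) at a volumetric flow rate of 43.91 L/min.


Frequency = K * Q / 60 (converting L/min to L/s).
f = 7119 * 43.91 / 60
f = 312595.29 / 60
f = 5209.92 Hz

5209.92 Hz


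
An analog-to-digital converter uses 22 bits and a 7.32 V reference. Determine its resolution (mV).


The resolution (LSB) of an ADC is Vref / 2^n.
LSB = 7.32 / 2^22
LSB = 7.32 / 4194304
LSB = 1.75e-06 V = 0.00174522 mV

0.00174522 mV


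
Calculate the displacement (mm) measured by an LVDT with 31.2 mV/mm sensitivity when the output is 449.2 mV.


Displacement = Vout / sensitivity.
d = 449.2 / 31.2
d = 14.397 mm

14.397 mm


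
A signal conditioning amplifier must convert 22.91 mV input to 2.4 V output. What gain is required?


Gain = Vout / Vin (converting to same units).
G = 2.4 V / 22.91 mV
G = 2400.0 mV / 22.91 mV
G = 104.76

104.76


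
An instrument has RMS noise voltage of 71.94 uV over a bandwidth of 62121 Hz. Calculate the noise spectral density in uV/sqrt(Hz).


Noise spectral density = Vrms / sqrt(BW).
NSD = 71.94 / sqrt(62121)
NSD = 71.94 / 249.2408
NSD = 0.2886 uV/sqrt(Hz)

0.2886 uV/sqrt(Hz)


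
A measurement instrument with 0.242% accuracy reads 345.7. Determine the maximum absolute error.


Absolute error = (accuracy% / 100) * reading.
Error = (0.242 / 100) * 345.7
Error = 0.00242 * 345.7
Error = 0.8366

0.8366


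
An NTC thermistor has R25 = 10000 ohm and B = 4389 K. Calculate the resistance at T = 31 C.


NTC thermistor equation: Rt = R25 * exp(B * (1/T - 1/T25)).
T in Kelvin: 304.15 K, T25 = 298.15 K
1/T - 1/T25 = 1/304.15 - 1/298.15 = -6.617e-05
B * (1/T - 1/T25) = 4389 * -6.617e-05 = -0.2904
Rt = 10000 * exp(-0.2904) = 7479.7 ohm

7479.7 ohm


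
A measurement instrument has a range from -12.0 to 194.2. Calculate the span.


Span = upper range - lower range.
Span = 194.2 - (-12.0)
Span = 206.2

206.2


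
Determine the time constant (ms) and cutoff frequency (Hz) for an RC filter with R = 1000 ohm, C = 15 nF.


Time constant: tau = R * C.
tau = 1000 * 1.50e-08 = 1.5e-05 s
tau = 0.015 ms
Cutoff frequency: fc = 1 / (2*pi*R*C).
fc = 1 / (2*pi*1.5e-05) = 10610.33 Hz

tau = 0.015 ms, fc = 10610.33 Hz


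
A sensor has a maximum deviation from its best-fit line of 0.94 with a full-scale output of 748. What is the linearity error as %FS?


Linearity error = (max deviation / full scale) * 100%.
Linearity = (0.94 / 748) * 100
Linearity = 0.126 %FS

0.126 %FS


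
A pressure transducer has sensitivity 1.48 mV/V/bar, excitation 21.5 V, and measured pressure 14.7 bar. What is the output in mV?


Output = sensitivity * Vex * P.
Vout = 1.48 * 21.5 * 14.7
Vout = 31.82 * 14.7
Vout = 467.75 mV

467.75 mV


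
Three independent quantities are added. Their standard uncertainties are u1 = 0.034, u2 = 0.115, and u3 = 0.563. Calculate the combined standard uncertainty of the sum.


For a sum of independent quantities, uc = sqrt(u1^2 + u2^2 + u3^2).
uc = sqrt(0.034^2 + 0.115^2 + 0.563^2)
uc = sqrt(0.001156 + 0.013225 + 0.316969)
uc = 0.5756

0.5756


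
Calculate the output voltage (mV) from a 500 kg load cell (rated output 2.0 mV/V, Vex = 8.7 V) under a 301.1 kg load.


Vout = rated_output * Vex * (load / capacity).
Vout = 2.0 * 8.7 * (301.1 / 500)
Vout = 2.0 * 8.7 * 0.6022
Vout = 10.478 mV

10.478 mV


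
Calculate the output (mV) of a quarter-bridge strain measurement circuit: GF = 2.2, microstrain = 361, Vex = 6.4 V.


Quarter bridge output: Vout = (GF * epsilon * Vex) / 4.
Vout = (2.2 * 361e-6 * 6.4) / 4
Vout = 0.00508288 / 4 V
Vout = 0.00127072 V = 1.2707 mV

1.2707 mV


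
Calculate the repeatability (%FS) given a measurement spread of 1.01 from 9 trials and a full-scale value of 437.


Repeatability = (spread / full scale) * 100%.
R = (1.01 / 437) * 100
R = 0.231 %FS

0.231 %FS


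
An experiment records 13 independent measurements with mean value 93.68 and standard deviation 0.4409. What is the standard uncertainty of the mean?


The standard uncertainty for Type A evaluation is u = s / sqrt(n).
u = 0.4409 / sqrt(13)
u = 0.4409 / 3.6056
u = 0.1223

0.1223


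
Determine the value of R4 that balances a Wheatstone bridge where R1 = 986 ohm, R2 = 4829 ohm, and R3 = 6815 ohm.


At balance: R1*R4 = R2*R3, so R4 = R2*R3/R1.
R4 = 4829 * 6815 / 986
R4 = 32909635 / 986
R4 = 33376.91 ohm

33376.91 ohm


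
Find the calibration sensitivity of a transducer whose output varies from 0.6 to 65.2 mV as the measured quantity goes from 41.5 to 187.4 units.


Sensitivity = (y2 - y1) / (x2 - x1).
S = (65.2 - 0.6) / (187.4 - 41.5)
S = 64.6 / 145.9
S = 0.4428 mV/unit

0.4428 mV/unit


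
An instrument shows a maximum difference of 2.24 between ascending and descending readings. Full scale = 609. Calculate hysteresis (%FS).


Hysteresis = (max difference / full scale) * 100%.
H = (2.24 / 609) * 100
H = 0.368 %FS

0.368 %FS


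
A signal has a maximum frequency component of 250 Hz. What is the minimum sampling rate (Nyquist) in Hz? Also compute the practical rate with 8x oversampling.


By Nyquist theorem, fs_min = 2 * fmax.
fs_min = 2 * 250 = 500 Hz
Practical rate = 8 * fs_min = 8 * 500 = 4000 Hz

fs_min = 500 Hz, fs_practical = 4000 Hz


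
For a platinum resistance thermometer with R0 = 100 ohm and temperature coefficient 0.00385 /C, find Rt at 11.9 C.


The RTD equation: Rt = R0 * (1 + alpha * T).
Rt = 100 * (1 + 0.00385 * 11.9)
Rt = 100 * (1 + 0.045815)
Rt = 100 * 1.045815
Rt = 104.581 ohm

104.581 ohm


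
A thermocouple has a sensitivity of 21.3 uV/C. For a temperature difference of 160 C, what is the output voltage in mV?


The thermocouple output V = sensitivity * dT.
V = 21.3 uV/C * 160 C
V = 3408.0 uV
V = 3.408 mV

3.408 mV


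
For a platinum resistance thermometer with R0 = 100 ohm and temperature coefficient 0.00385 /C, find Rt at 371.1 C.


The RTD equation: Rt = R0 * (1 + alpha * T).
Rt = 100 * (1 + 0.00385 * 371.1)
Rt = 100 * (1 + 1.428735)
Rt = 100 * 2.428735
Rt = 242.874 ohm

242.874 ohm


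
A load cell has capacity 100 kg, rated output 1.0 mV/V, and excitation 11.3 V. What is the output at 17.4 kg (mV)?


Vout = rated_output * Vex * (load / capacity).
Vout = 1.0 * 11.3 * (17.4 / 100)
Vout = 1.0 * 11.3 * 0.174
Vout = 1.966 mV

1.966 mV


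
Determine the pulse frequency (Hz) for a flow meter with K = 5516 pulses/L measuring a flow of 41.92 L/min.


Frequency = K * Q / 60 (converting L/min to L/s).
f = 5516 * 41.92 / 60
f = 231230.72 / 60
f = 3853.85 Hz

3853.85 Hz


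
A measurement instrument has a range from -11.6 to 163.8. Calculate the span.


Span = upper range - lower range.
Span = 163.8 - (-11.6)
Span = 175.4

175.4


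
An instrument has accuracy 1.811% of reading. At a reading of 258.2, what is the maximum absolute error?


Absolute error = (accuracy% / 100) * reading.
Error = (1.811 / 100) * 258.2
Error = 0.01811 * 258.2
Error = 4.676

4.676


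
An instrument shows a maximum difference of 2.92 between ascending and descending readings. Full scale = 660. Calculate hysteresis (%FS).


Hysteresis = (max difference / full scale) * 100%.
H = (2.92 / 660) * 100
H = 0.442 %FS

0.442 %FS


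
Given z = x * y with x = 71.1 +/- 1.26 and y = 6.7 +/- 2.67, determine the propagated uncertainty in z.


For a product z = x*y, the relative uncertainty is:
uz/z = sqrt((ux/x)^2 + (uy/y)^2)
Relative uncertainties: ux/x = 1.26/71.1 = 0.017722
uy/y = 2.67/6.7 = 0.398507
z = 71.1 * 6.7 = 476.4
uz = 476.4 * sqrt(0.017722^2 + 0.398507^2) = 190.025

190.025


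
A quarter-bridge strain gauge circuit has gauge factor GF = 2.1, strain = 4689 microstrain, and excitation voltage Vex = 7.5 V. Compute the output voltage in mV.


Quarter bridge output: Vout = (GF * epsilon * Vex) / 4.
Vout = (2.1 * 4689e-6 * 7.5) / 4
Vout = 0.07385175 / 4 V
Vout = 0.01846294 V = 18.4629 mV

18.4629 mV


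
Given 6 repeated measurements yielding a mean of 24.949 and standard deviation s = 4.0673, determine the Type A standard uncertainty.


The standard uncertainty for Type A evaluation is u = s / sqrt(n).
u = 4.0673 / sqrt(6)
u = 4.0673 / 2.4495
u = 1.6605

1.6605


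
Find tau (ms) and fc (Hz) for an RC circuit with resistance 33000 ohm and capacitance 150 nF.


Time constant: tau = R * C.
tau = 33000 * 1.50e-07 = 0.00495 s
tau = 4.95 ms
Cutoff frequency: fc = 1 / (2*pi*R*C).
fc = 1 / (2*pi*0.00495) = 32.15 Hz

tau = 4.95 ms, fc = 32.15 Hz


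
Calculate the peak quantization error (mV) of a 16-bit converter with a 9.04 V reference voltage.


The maximum quantization error is +/- LSB/2.
LSB = Vref / 2^n = 9.04 / 65536 = 0.00013794 V
Max error = LSB / 2 = 0.00013794 / 2 = 6.897e-05 V
Max error = 0.069 mV

0.069 mV


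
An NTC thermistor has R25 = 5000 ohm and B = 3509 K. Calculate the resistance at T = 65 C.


NTC thermistor equation: Rt = R25 * exp(B * (1/T - 1/T25)).
T in Kelvin: 338.15 K, T25 = 298.15 K
1/T - 1/T25 = 1/338.15 - 1/298.15 = -0.00039675
B * (1/T - 1/T25) = 3509 * -0.00039675 = -1.3922
Rt = 5000 * exp(-1.3922) = 1242.6 ohm

1242.6 ohm


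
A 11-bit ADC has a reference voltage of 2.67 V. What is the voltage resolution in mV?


The resolution (LSB) of an ADC is Vref / 2^n.
LSB = 2.67 / 2^11
LSB = 2.67 / 2048
LSB = 0.00130371 V = 1.30371094 mV

1.30371094 mV


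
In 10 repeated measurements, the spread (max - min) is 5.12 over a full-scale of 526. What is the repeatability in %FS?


Repeatability = (spread / full scale) * 100%.
R = (5.12 / 526) * 100
R = 0.973 %FS

0.973 %FS


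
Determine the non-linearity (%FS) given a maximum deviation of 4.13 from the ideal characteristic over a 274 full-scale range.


Linearity error = (max deviation / full scale) * 100%.
Linearity = (4.13 / 274) * 100
Linearity = 1.507 %FS

1.507 %FS


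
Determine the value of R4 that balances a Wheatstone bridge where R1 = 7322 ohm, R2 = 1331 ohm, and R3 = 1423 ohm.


At balance: R1*R4 = R2*R3, so R4 = R2*R3/R1.
R4 = 1331 * 1423 / 7322
R4 = 1894013 / 7322
R4 = 258.67 ohm

258.67 ohm


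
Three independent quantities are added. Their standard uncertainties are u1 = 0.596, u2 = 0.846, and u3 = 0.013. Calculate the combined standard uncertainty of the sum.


For a sum of independent quantities, uc = sqrt(u1^2 + u2^2 + u3^2).
uc = sqrt(0.596^2 + 0.846^2 + 0.013^2)
uc = sqrt(0.355216 + 0.715716 + 0.000169)
uc = 1.0349

1.0349


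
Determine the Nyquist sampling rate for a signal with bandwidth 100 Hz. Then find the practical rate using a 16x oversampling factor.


By Nyquist theorem, fs_min = 2 * fmax.
fs_min = 2 * 100 = 200 Hz
Practical rate = 16 * fs_min = 16 * 200 = 3200 Hz

fs_min = 200 Hz, fs_practical = 3200 Hz


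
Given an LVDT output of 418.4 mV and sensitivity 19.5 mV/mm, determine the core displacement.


Displacement = Vout / sensitivity.
d = 418.4 / 19.5
d = 21.456 mm

21.456 mm


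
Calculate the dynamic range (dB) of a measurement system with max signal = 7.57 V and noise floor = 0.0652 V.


Dynamic range = 20 * log10(Vmax / Vnoise).
DR = 20 * log10(7.57 / 0.0652)
DR = 20 * log10(116.1)
DR = 41.3 dB

41.3 dB


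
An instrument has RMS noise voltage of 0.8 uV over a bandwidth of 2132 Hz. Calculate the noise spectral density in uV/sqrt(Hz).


Noise spectral density = Vrms / sqrt(BW).
NSD = 0.8 / sqrt(2132)
NSD = 0.8 / 46.1736
NSD = 0.0173 uV/sqrt(Hz)

0.0173 uV/sqrt(Hz)


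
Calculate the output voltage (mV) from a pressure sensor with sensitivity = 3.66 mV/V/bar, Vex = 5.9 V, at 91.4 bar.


Output = sensitivity * Vex * P.
Vout = 3.66 * 5.9 * 91.4
Vout = 21.594 * 91.4
Vout = 1973.69 mV

1973.69 mV


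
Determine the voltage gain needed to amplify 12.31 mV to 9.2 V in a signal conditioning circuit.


Gain = Vout / Vin (converting to same units).
G = 9.2 V / 12.31 mV
G = 9200.0 mV / 12.31 mV
G = 747.36

747.36


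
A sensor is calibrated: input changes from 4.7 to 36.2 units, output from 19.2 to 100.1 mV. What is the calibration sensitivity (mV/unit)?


Sensitivity = (y2 - y1) / (x2 - x1).
S = (100.1 - 19.2) / (36.2 - 4.7)
S = 80.9 / 31.5
S = 2.5683 mV/unit

2.5683 mV/unit


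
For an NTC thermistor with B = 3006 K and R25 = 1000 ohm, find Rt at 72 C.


NTC thermistor equation: Rt = R25 * exp(B * (1/T - 1/T25)).
T in Kelvin: 345.15 K, T25 = 298.15 K
1/T - 1/T25 = 1/345.15 - 1/298.15 = -0.00045673
B * (1/T - 1/T25) = 3006 * -0.00045673 = -1.3729
Rt = 1000 * exp(-1.3729) = 253.4 ohm

253.4 ohm


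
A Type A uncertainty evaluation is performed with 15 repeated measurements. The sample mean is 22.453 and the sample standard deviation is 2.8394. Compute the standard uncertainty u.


The standard uncertainty for Type A evaluation is u = s / sqrt(n).
u = 2.8394 / sqrt(15)
u = 2.8394 / 3.873
u = 0.7331

0.7331


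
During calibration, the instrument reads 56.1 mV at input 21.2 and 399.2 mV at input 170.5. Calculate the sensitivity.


Sensitivity = (y2 - y1) / (x2 - x1).
S = (399.2 - 56.1) / (170.5 - 21.2)
S = 343.1 / 149.3
S = 2.2981 mV/unit

2.2981 mV/unit


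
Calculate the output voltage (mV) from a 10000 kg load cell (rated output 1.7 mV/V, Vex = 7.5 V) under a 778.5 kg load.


Vout = rated_output * Vex * (load / capacity).
Vout = 1.7 * 7.5 * (778.5 / 10000)
Vout = 1.7 * 7.5 * 0.07785
Vout = 0.993 mV

0.993 mV


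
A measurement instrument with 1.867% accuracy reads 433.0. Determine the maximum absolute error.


Absolute error = (accuracy% / 100) * reading.
Error = (1.867 / 100) * 433.0
Error = 0.01867 * 433.0
Error = 8.0841

8.0841


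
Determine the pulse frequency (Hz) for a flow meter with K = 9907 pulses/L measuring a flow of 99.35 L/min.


Frequency = K * Q / 60 (converting L/min to L/s).
f = 9907 * 99.35 / 60
f = 984260.45 / 60
f = 16404.34 Hz

16404.34 Hz


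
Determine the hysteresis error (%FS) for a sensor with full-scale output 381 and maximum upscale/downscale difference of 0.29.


Hysteresis = (max difference / full scale) * 100%.
H = (0.29 / 381) * 100
H = 0.076 %FS

0.076 %FS


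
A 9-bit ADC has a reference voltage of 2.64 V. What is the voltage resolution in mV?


The resolution (LSB) of an ADC is Vref / 2^n.
LSB = 2.64 / 2^9
LSB = 2.64 / 512
LSB = 0.00515625 V = 5.15625 mV

5.15625 mV


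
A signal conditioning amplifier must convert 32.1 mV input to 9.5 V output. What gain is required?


Gain = Vout / Vin (converting to same units).
G = 9.5 V / 32.1 mV
G = 9500.0 mV / 32.1 mV
G = 295.95

295.95


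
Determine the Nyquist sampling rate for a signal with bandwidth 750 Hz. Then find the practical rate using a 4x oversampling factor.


By Nyquist theorem, fs_min = 2 * fmax.
fs_min = 2 * 750 = 1500 Hz
Practical rate = 4 * fs_min = 4 * 1500 = 6000 Hz

fs_min = 1500 Hz, fs_practical = 6000 Hz


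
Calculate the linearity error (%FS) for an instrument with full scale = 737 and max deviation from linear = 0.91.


Linearity error = (max deviation / full scale) * 100%.
Linearity = (0.91 / 737) * 100
Linearity = 0.123 %FS

0.123 %FS


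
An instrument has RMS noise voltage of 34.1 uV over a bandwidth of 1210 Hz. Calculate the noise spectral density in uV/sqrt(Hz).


Noise spectral density = Vrms / sqrt(BW).
NSD = 34.1 / sqrt(1210)
NSD = 34.1 / 34.7851
NSD = 0.9803 uV/sqrt(Hz)

0.9803 uV/sqrt(Hz)


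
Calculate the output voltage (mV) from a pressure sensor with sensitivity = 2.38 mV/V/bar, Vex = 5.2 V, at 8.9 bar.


Output = sensitivity * Vex * P.
Vout = 2.38 * 5.2 * 8.9
Vout = 12.376 * 8.9
Vout = 110.15 mV

110.15 mV


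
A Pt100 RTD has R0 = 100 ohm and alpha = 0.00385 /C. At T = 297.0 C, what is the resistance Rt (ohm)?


The RTD equation: Rt = R0 * (1 + alpha * T).
Rt = 100 * (1 + 0.00385 * 297.0)
Rt = 100 * (1 + 1.14345)
Rt = 100 * 2.14345
Rt = 214.345 ohm

214.345 ohm


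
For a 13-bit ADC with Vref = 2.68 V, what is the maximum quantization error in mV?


The maximum quantization error is +/- LSB/2.
LSB = Vref / 2^n = 2.68 / 8192 = 0.00032715 V
Max error = LSB / 2 = 0.00032715 / 2 = 0.00016357 V
Max error = 0.1636 mV

0.1636 mV


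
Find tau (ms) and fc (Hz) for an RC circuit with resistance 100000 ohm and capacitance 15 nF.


Time constant: tau = R * C.
tau = 100000 * 1.50e-08 = 0.0015 s
tau = 1.5 ms
Cutoff frequency: fc = 1 / (2*pi*R*C).
fc = 1 / (2*pi*0.0015) = 106.1 Hz

tau = 1.5 ms, fc = 106.1 Hz


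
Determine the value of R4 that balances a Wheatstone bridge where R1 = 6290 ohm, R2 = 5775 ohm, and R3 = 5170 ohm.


At balance: R1*R4 = R2*R3, so R4 = R2*R3/R1.
R4 = 5775 * 5170 / 6290
R4 = 29856750 / 6290
R4 = 4746.7 ohm

4746.7 ohm


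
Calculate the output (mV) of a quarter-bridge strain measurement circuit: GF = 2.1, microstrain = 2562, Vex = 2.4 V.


Quarter bridge output: Vout = (GF * epsilon * Vex) / 4.
Vout = (2.1 * 2562e-6 * 2.4) / 4
Vout = 0.01291248 / 4 V
Vout = 0.00322812 V = 3.2281 mV

3.2281 mV


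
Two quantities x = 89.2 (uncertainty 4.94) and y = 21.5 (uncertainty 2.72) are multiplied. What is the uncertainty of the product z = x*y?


For a product z = x*y, the relative uncertainty is:
uz/z = sqrt((ux/x)^2 + (uy/y)^2)
Relative uncertainties: ux/x = 4.94/89.2 = 0.055381
uy/y = 2.72/21.5 = 0.126512
z = 89.2 * 21.5 = 1917.8
uz = 1917.8 * sqrt(0.055381^2 + 0.126512^2) = 264.853

264.853


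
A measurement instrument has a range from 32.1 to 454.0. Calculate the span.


Span = upper range - lower range.
Span = 454.0 - (32.1)
Span = 421.9

421.9


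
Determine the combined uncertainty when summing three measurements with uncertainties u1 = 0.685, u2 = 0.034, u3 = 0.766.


For a sum of independent quantities, uc = sqrt(u1^2 + u2^2 + u3^2).
uc = sqrt(0.685^2 + 0.034^2 + 0.766^2)
uc = sqrt(0.469225 + 0.001156 + 0.586756)
uc = 1.0282

1.0282


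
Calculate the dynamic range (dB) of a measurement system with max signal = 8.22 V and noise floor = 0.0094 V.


Dynamic range = 20 * log10(Vmax / Vnoise).
DR = 20 * log10(8.22 / 0.0094)
DR = 20 * log10(874.47)
DR = 58.83 dB

58.83 dB


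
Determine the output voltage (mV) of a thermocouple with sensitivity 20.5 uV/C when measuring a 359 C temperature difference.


The thermocouple output V = sensitivity * dT.
V = 20.5 uV/C * 359 C
V = 7359.5 uV
V = 7.359 mV

7.359 mV


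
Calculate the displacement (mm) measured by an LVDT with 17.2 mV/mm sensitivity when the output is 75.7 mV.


Displacement = Vout / sensitivity.
d = 75.7 / 17.2
d = 4.401 mm

4.401 mm


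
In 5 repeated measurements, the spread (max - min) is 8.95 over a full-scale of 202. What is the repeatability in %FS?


Repeatability = (spread / full scale) * 100%.
R = (8.95 / 202) * 100
R = 4.431 %FS

4.431 %FS


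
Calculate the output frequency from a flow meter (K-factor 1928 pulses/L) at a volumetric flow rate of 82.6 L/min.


Frequency = K * Q / 60 (converting L/min to L/s).
f = 1928 * 82.6 / 60
f = 159252.8 / 60
f = 2654.21 Hz

2654.21 Hz


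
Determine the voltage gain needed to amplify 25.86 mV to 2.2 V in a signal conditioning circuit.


Gain = Vout / Vin (converting to same units).
G = 2.2 V / 25.86 mV
G = 2200.0 mV / 25.86 mV
G = 85.07

85.07


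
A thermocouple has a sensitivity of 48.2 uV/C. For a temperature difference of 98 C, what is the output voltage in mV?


The thermocouple output V = sensitivity * dT.
V = 48.2 uV/C * 98 C
V = 4723.6 uV
V = 4.724 mV

4.724 mV


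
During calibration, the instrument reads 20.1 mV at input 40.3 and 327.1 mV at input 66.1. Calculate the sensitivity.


Sensitivity = (y2 - y1) / (x2 - x1).
S = (327.1 - 20.1) / (66.1 - 40.3)
S = 307.0 / 25.8
S = 11.8992 mV/unit

11.8992 mV/unit
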